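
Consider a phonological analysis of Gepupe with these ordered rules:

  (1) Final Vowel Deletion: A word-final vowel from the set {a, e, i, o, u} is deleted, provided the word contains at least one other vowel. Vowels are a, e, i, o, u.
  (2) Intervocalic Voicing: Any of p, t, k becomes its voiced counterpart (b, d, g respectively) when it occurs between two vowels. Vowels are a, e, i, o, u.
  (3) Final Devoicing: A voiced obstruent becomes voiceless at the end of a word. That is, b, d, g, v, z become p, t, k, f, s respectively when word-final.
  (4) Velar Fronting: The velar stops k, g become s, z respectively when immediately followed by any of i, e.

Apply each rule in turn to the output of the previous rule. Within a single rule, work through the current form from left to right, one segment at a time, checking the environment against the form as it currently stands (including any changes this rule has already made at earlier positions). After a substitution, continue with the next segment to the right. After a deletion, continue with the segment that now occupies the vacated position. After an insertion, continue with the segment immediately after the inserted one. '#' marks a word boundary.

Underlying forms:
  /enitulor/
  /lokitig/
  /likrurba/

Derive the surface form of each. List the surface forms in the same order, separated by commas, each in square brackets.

/enitulor/:
  (1) Final Vowel Deletion: no change — [enitulor]
  (2) Intervocalic Voicing: [enitulor] → [enidulor]
  (3) Final Devoicing: no change — [enidulor]
  (4) Velar Fronting: no change — [enidulor]
/lokitig/:
  (1) Final Vowel Deletion: no change — [lokitig]
  (2) Intervocalic Voicing: [lokitig] → [logidig]
  (3) Final Devoicing: [logidig] → [logidik]
  (4) Velar Fronting: [logidik] → [lozidik]
/likrurba/:
  (1) Final Vowel Deletion: [likrurba] → [likrurb]
  (2) Intervocalic Voicing: no change — [likrurb]
  (3) Final Devoicing: [likrurb] → [likrurp]
  (4) Velar Fronting: no change — [likrurp]

[enidulor], [lozidik], [likrurp]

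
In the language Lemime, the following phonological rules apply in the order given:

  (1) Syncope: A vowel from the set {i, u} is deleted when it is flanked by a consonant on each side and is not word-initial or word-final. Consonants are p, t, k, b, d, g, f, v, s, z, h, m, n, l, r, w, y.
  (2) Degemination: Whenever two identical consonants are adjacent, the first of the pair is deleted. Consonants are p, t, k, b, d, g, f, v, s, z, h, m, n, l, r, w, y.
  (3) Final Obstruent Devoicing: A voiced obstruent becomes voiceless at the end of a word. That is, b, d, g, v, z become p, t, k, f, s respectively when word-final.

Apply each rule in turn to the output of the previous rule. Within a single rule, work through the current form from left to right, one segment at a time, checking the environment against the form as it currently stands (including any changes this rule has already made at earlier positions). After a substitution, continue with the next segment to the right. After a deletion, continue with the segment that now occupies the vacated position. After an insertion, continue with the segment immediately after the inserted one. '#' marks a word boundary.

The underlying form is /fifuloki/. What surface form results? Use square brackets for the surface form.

(1) Syncope: [fifuloki] → [ffloki]
(2) Degemination: [ffloki] → [floki]
(3) Final Obstruent Devoicing: no change — [floki]

[floki]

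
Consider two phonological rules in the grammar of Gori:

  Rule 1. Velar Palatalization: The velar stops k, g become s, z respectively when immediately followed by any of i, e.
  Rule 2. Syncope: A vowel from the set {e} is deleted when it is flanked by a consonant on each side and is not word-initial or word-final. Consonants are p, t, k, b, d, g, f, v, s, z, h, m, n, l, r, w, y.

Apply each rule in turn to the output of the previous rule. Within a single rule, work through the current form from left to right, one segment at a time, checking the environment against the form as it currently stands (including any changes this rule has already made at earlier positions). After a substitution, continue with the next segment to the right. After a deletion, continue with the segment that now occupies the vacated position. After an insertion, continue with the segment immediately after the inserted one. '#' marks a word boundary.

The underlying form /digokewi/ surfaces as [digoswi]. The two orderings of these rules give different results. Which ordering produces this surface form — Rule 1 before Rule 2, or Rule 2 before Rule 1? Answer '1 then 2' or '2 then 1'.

1 then 2

Order 1 then 2:
  1 Velar Palatalization: [digokewi] → [digosewi]
  2 Syncope: [digosewi] → [digoswi]
  result: [digoswi]
Order 2 then 1:
  2 Syncope: [digokewi] → [digokwi]
  1 Velar Palatalization: no change — [digokwi]
  result: [digokwi]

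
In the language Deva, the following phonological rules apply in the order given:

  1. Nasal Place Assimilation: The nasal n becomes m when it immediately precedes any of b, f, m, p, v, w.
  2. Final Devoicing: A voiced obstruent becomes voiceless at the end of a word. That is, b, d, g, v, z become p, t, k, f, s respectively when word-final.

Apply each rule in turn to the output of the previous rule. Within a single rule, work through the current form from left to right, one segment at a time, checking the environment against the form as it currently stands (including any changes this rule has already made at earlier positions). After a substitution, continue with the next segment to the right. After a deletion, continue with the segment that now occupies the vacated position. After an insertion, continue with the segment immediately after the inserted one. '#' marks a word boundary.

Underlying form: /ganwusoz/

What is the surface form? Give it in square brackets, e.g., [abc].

1 Nasal Place Assimilation: [ganwusoz] → [gamwusoz]
2 Final Devoicing: [gamwusoz] → [gamwusos]

[gamwusos]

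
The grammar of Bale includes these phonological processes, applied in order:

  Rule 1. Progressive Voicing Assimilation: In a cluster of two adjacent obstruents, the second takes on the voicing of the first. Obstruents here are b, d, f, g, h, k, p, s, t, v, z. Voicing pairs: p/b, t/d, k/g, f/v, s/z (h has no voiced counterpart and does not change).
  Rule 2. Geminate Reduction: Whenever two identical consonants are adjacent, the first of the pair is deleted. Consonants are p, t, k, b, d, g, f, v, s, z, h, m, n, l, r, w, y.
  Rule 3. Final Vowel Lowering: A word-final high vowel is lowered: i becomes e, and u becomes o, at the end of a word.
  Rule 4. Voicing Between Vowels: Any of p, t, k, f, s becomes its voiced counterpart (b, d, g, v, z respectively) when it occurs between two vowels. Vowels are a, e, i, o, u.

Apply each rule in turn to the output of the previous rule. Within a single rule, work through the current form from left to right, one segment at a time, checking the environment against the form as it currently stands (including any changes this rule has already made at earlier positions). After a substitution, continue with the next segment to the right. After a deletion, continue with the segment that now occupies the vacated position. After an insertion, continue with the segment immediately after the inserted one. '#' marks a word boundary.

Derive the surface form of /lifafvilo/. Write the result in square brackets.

[livavilo]

Rule 1 Progressive Voicing Assimilation: [lifafvilo] → [lifaffilo]
Rule 2 Geminate Reduction: [lifaffilo] → [lifafilo]
Rule 3 Final Vowel Lowering: no change — [lifafilo]
Rule 4 Voicing Between Vowels: [lifafilo] → [livavilo]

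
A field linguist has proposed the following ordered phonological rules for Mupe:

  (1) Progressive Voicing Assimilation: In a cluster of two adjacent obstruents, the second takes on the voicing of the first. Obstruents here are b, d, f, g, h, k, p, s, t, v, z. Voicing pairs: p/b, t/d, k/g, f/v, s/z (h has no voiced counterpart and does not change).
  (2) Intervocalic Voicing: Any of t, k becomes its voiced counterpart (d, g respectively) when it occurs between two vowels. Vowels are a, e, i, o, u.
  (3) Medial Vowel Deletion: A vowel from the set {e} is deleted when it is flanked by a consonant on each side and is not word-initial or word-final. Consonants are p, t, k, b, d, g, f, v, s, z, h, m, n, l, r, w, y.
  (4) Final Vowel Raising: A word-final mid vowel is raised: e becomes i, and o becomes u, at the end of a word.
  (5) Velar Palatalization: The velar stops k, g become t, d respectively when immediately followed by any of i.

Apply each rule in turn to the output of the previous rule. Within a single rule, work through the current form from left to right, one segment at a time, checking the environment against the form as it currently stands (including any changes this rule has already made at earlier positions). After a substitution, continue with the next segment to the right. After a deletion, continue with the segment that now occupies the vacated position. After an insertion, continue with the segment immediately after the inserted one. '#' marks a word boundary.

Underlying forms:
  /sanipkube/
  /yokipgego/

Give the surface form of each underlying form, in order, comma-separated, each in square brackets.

[sanipkubi], [yodipkgu]

/sanipkube/:
  (1) Progressive Voicing Assimilation: no change — [sanipkube]
  (2) Intervocalic Voicing: no change — [sanipkube]
  (3) Medial Vowel Deletion: no change — [sanipkube]
  (4) Final Vowel Raising: [sanipkube] → [sanipkubi]
  (5) Velar Palatalization: no change — [sanipkubi]
/yokipgego/:
  (1) Progressive Voicing Assimilation: [yokipgego] → [yokipkego]
  (2) Intervocalic Voicing: [yokipkego] → [yogipkego]
  (3) Medial Vowel Deletion: [yogipkego] → [yogipkgo]
  (4) Final Vowel Raising: [yogipkgo] → [yogipkgu]
  (5) Velar Palatalization: [yogipkgu] → [yodipkgu]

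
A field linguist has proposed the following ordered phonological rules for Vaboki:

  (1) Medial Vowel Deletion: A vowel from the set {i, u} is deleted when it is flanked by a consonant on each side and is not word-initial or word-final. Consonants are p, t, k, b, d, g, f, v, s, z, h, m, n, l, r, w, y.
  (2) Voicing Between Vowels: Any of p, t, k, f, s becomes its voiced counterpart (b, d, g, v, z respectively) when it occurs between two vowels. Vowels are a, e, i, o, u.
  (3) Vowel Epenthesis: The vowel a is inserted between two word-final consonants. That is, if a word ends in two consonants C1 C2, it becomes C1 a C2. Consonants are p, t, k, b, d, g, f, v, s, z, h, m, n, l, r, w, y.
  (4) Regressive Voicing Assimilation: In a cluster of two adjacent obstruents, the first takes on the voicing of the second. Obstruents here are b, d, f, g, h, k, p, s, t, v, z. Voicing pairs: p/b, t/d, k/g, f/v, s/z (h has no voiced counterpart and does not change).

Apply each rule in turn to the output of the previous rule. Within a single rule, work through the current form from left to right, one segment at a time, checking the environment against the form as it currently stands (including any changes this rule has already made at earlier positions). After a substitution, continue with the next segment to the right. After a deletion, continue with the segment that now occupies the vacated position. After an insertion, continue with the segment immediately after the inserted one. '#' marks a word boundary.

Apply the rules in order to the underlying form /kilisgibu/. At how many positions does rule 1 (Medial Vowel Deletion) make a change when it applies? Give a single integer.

(1) Medial Vowel Deletion: [kilisgibu] → [klsgbu]
(2) Voicing Between Vowels: no change — [klsgbu]
(3) Vowel Epenthesis: no change — [klsgbu]
(4) Regressive Voicing Assimilation: [klsgbu] → [klzgbu]
Rule 1 changed 3 position(s).

3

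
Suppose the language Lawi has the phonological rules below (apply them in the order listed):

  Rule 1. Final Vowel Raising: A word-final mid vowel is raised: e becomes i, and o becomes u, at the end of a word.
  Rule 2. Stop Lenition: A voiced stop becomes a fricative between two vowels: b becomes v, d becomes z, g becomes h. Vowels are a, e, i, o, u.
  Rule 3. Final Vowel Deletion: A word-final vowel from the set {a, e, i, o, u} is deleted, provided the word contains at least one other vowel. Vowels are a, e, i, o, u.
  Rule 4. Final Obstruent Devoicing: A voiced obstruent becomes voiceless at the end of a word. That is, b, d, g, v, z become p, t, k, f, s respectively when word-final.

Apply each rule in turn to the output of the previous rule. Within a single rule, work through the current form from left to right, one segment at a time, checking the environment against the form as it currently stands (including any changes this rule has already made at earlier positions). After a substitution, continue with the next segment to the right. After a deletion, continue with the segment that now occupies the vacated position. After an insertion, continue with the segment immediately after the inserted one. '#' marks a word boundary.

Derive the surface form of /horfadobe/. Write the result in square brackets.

Rule 1 Final Vowel Raising: [horfadobe] → [horfadobi]
Rule 2 Stop Lenition: [horfadobi] → [horfazovi]
Rule 3 Final Vowel Deletion: [horfazovi] → [horfazov]
Rule 4 Final Obstruent Devoicing: [horfazov] → [horfazof]

[horfazof]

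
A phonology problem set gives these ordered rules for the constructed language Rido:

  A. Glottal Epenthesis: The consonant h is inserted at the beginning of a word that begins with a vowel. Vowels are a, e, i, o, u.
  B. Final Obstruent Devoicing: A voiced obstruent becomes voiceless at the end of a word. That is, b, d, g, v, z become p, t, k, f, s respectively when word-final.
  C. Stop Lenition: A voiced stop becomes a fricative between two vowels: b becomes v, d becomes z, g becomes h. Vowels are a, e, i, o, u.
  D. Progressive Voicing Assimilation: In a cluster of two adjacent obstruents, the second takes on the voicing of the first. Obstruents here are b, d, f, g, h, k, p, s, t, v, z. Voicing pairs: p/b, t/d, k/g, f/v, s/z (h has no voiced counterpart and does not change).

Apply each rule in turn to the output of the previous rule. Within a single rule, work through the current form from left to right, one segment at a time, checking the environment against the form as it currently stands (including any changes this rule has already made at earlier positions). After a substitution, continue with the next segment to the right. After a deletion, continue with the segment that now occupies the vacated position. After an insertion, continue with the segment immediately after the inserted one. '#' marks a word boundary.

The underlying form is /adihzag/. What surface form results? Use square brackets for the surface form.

A Glottal Epenthesis: [adihzag] → [hadihzag]
B Final Obstruent Devoicing: [hadihzag] → [hadihzak]
C Stop Lenition: [hadihzak] → [hazihzak]
D Progressive Voicing Assimilation: [hazihzak] → [hazihsak]

[hazihsak]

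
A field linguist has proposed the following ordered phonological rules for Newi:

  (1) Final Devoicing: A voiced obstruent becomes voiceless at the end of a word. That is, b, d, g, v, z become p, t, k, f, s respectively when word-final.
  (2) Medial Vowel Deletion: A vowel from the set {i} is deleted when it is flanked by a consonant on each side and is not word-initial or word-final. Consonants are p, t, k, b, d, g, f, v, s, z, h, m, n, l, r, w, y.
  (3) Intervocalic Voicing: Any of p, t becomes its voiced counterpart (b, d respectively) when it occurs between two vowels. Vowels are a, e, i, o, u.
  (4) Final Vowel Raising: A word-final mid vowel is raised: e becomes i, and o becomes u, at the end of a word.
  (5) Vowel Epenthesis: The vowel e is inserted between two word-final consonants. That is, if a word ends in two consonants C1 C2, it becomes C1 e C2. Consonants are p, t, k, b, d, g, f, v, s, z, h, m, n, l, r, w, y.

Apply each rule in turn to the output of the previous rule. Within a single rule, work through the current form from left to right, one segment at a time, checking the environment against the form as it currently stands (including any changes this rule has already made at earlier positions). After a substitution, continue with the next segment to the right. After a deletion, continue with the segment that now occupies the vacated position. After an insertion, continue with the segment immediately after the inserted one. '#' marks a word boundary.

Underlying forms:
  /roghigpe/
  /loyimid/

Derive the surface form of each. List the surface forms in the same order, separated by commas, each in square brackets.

/roghigpe/:
  (1) Final Devoicing: no change — [roghigpe]
  (2) Medial Vowel Deletion: [roghigpe] → [roghgpe]
  (3) Intervocalic Voicing: no change — [roghgpe]
  (4) Final Vowel Raising: [roghgpe] → [roghgpi]
  (5) Vowel Epenthesis: no change — [roghgpi]
/loyimid/:
  (1) Final Devoicing: [loyimid] → [loyimit]
  (2) Medial Vowel Deletion: [loyimit] → [loymt]
  (3) Intervocalic Voicing: no change — [loymt]
  (4) Final Vowel Raising: no change — [loymt]
  (5) Vowel Epenthesis: [loymt] → [loymet]

[roghgpi], [loymet]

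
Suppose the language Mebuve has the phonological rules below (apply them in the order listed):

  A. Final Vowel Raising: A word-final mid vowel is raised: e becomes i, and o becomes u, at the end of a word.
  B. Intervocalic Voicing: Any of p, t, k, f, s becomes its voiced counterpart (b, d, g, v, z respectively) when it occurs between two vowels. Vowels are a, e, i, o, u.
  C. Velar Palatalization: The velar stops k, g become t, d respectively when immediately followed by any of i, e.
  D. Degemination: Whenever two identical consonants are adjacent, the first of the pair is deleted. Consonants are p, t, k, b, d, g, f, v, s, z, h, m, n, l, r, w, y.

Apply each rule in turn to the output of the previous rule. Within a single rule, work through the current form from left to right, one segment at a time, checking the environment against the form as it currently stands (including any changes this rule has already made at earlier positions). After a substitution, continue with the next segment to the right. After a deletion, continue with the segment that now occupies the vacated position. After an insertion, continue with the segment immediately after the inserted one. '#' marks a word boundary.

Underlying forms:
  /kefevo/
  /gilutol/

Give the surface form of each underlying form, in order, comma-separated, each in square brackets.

[tevevu], [diludol]

/kefevo/:
  A Final Vowel Raising: [kefevo] → [kefevu]
  B Intervocalic Voicing: [kefevu] → [kevevu]
  C Velar Palatalization: [kevevu] → [tevevu]
  D Degemination: no change — [tevevu]
/gilutol/:
  A Final Vowel Raising: no change — [gilutol]
  B Intervocalic Voicing: [gilutol] → [giludol]
  C Velar Palatalization: [giludol] → [diludol]
  D Degemination: no change — [diludol]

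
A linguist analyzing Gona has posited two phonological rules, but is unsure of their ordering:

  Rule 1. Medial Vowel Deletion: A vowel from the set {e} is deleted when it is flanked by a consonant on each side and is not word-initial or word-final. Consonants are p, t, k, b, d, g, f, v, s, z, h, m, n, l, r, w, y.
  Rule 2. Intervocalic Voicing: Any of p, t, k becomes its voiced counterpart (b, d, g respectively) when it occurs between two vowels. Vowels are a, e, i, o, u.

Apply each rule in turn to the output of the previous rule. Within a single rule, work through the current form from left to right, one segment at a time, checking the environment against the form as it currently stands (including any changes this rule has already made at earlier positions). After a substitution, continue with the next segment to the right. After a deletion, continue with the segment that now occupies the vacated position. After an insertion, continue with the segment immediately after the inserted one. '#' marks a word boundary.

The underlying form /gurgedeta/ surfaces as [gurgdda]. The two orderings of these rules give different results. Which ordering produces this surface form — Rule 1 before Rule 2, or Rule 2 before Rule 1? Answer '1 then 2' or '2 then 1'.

Order 1 then 2:
  1 Medial Vowel Deletion: [gurgedeta] → [gurgdta]
  2 Intervocalic Voicing: no change — [gurgdta]
  result: [gurgdta]
Order 2 then 1:
  2 Intervocalic Voicing: [gurgedeta] → [gurgededa]
  1 Medial Vowel Deletion: [gurgededa] → [gurgdda]
  result: [gurgdda]

2 then 1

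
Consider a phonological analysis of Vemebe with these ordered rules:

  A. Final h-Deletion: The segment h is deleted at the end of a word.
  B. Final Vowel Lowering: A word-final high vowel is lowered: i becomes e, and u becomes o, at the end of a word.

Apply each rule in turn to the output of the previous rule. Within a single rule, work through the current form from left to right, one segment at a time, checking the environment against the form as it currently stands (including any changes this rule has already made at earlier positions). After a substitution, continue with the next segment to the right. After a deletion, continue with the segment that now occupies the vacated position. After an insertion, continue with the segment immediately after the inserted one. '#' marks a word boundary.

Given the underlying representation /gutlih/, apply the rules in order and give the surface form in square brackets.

A Final h-Deletion: [gutlih] → [gutli]
B Final Vowel Lowering: [gutli] → [gutle]

[gutle]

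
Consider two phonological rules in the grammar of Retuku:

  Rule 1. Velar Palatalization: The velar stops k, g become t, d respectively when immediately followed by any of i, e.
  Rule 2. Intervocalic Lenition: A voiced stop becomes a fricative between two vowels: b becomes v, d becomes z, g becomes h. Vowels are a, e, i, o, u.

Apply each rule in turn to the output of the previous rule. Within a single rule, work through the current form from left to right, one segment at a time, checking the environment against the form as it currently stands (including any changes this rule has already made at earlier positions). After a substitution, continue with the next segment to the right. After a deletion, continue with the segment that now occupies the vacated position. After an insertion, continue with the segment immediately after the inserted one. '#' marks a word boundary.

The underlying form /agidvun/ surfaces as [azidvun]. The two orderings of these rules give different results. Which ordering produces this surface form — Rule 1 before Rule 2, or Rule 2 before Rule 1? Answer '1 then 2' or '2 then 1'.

Order 1 then 2:
  1 Velar Palatalization: [agidvun] → [adidvun]
  2 Intervocalic Lenition: [adidvun] → [azidvun]
  result: [azidvun]
Order 2 then 1:
  2 Intervocalic Lenition: [agidvun] → [ahidvun]
  1 Velar Palatalization: no change — [ahidvun]
  result: [ahidvun]

1 then 2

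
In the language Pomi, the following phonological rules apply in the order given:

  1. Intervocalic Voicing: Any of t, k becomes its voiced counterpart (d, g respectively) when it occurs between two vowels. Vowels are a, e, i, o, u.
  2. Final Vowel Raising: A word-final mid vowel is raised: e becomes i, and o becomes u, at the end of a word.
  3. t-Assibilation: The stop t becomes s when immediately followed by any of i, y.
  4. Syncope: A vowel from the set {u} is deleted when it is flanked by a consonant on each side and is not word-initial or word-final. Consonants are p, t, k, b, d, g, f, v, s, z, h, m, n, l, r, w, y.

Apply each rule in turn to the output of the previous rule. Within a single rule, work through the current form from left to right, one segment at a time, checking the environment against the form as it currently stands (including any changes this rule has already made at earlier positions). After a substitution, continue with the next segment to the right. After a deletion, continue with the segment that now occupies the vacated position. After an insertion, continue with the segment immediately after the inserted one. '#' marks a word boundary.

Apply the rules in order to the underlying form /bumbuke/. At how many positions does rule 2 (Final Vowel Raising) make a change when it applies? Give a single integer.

1

1 Intervocalic Voicing: [bumbuke] → [bumbuge]
2 Final Vowel Raising: [bumbuge] → [bumbugi]
3 t-Assibilation: no change — [bumbugi]
4 Syncope: [bumbugi] → [bmbgi]
Rule 2 changed 1 position(s).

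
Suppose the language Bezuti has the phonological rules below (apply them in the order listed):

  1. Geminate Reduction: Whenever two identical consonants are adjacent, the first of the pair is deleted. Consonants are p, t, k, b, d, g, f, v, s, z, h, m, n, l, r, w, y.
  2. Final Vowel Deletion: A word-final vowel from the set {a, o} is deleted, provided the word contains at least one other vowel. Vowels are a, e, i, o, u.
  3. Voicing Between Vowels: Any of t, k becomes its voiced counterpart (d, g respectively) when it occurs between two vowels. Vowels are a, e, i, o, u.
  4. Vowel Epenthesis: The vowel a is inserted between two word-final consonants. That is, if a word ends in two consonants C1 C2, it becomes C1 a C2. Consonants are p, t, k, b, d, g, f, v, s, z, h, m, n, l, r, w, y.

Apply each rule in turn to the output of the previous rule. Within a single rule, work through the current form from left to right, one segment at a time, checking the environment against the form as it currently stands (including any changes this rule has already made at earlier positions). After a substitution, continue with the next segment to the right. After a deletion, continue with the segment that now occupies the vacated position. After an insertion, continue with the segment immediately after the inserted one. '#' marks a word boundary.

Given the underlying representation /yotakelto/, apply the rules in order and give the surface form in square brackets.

1 Geminate Reduction: no change — [yotakelto]
2 Final Vowel Deletion: [yotakelto] → [yotakelt]
3 Voicing Between Vowels: [yotakelt] → [yodagelt]
4 Vowel Epenthesis: [yodagelt] → [yodagelat]

[yodagelat]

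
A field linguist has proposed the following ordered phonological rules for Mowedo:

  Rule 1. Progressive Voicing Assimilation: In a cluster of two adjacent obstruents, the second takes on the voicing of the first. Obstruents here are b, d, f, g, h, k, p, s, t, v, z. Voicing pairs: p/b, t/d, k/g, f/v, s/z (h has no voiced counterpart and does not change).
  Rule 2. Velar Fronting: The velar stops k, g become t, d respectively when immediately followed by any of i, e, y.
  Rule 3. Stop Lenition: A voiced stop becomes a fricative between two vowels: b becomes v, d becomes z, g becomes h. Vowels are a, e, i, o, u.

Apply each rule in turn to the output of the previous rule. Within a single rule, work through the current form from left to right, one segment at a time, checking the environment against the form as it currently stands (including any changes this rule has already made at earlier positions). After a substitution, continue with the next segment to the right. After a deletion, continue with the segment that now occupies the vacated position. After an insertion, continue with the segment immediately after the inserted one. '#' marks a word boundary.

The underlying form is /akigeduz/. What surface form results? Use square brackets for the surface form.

Rule 1 Progressive Voicing Assimilation: no change — [akigeduz]
Rule 2 Velar Fronting: [akigeduz] → [atideduz]
Rule 3 Stop Lenition: [atideduz] → [atizezuz]

[atizezuz]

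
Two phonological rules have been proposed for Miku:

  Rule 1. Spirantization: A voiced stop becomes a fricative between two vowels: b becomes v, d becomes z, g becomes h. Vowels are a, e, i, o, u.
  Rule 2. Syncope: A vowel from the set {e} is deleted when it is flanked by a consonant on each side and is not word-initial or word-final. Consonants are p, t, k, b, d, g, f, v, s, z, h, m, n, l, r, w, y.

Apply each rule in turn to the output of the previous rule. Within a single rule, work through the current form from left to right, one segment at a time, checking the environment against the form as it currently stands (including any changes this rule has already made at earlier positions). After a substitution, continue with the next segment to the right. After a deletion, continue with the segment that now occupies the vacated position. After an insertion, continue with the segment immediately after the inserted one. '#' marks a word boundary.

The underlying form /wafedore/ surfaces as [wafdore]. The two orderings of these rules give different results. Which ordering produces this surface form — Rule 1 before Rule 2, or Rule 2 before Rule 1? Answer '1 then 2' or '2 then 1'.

Order 1 then 2:
  1 Spirantization: [wafedore] → [wafezore]
  2 Syncope: [wafezore] → [wafzore]
  result: [wafzore]
Order 2 then 1:
  2 Syncope: [wafedore] → [wafdore]
  1 Spirantization: no change — [wafdore]
  result: [wafdore]

2 then 1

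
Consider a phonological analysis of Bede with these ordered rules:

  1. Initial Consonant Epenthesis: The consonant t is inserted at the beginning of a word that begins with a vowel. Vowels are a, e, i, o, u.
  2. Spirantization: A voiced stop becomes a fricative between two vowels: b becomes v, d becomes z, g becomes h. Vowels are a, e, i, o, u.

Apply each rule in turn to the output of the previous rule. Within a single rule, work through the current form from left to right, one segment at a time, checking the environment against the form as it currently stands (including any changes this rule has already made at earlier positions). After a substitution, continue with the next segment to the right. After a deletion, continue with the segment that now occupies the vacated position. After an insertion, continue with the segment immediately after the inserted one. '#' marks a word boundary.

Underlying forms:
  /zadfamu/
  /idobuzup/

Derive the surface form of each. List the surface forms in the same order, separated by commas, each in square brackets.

/zadfamu/:
  1 Initial Consonant Epenthesis: no change — [zadfamu]
  2 Spirantization: no change — [zadfamu]
/idobuzup/:
  1 Initial Consonant Epenthesis: [idobuzup] → [tidobuzup]
  2 Spirantization: [tidobuzup] → [tizovuzup]

[zadfamu], [tizovuzup]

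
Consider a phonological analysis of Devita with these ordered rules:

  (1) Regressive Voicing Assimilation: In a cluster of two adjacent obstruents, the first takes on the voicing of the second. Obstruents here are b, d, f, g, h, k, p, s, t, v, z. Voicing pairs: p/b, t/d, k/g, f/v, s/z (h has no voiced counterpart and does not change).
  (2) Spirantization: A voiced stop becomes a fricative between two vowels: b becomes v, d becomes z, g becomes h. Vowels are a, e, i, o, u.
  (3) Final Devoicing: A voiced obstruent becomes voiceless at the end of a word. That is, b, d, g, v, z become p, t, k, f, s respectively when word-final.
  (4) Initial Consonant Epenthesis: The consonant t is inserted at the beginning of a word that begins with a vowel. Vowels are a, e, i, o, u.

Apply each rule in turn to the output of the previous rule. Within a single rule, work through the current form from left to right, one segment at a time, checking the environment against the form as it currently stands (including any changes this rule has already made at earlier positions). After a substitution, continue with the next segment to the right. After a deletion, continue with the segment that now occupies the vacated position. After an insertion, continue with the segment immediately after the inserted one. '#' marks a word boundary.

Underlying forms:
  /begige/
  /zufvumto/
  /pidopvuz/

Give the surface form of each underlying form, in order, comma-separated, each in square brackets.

[behihe], [zuvvumto], [pizobvus]

/begige/:
  (1) Regressive Voicing Assimilation: no change — [begige]
  (2) Spirantization: [begige] → [behihe]
  (3) Final Devoicing: no change — [behihe]
  (4) Initial Consonant Epenthesis: no change — [behihe]
/zufvumto/:
  (1) Regressive Voicing Assimilation: [zufvumto] → [zuvvumto]
  (2) Spirantization: no change — [zuvvumto]
  (3) Final Devoicing: no change — [zuvvumto]
  (4) Initial Consonant Epenthesis: no change — [zuvvumto]
/pidopvuz/:
  (1) Regressive Voicing Assimilation: [pidopvuz] → [pidobvuz]
  (2) Spirantization: [pidobvuz] → [pizobvuz]
  (3) Final Devoicing: [pizobvuz] → [pizobvus]
  (4) Initial Consonant Epenthesis: no change — [pizobvus]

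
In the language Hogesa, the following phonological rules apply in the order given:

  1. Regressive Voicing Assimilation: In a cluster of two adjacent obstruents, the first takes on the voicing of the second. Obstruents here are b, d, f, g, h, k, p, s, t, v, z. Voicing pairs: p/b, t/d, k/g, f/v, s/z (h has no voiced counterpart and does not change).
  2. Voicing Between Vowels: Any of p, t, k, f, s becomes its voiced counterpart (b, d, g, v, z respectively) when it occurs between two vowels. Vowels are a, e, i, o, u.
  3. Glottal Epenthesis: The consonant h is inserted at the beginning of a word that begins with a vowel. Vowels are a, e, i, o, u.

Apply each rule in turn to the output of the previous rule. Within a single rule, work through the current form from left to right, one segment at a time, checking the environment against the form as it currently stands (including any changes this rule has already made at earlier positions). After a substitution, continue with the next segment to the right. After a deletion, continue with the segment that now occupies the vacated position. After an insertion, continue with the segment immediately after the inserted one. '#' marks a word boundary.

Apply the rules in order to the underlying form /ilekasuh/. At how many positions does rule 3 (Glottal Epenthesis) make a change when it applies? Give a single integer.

1 Regressive Voicing Assimilation: no change — [ilekasuh]
2 Voicing Between Vowels: [ilekasuh] → [ilegazuh]
3 Glottal Epenthesis: [ilegazuh] → [hilegazuh]
Rule 3 changed 1 position(s).

1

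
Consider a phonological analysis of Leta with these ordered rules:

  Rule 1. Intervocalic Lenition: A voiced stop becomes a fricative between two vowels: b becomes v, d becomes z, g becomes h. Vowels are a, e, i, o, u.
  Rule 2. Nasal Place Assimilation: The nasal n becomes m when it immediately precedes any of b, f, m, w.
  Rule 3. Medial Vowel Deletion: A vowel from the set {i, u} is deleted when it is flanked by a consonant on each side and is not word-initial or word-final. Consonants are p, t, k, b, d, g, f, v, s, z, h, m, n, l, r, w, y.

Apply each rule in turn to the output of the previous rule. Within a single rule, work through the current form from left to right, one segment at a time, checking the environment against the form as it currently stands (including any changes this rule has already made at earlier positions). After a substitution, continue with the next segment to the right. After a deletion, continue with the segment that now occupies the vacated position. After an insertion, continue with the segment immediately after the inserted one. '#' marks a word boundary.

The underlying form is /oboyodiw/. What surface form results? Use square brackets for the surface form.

[ovoyozw]

Rule 1 Intervocalic Lenition: [oboyodiw] → [ovoyoziw]
Rule 2 Nasal Place Assimilation: no change — [ovoyoziw]
Rule 3 Medial Vowel Deletion: [ovoyoziw] → [ovoyozw]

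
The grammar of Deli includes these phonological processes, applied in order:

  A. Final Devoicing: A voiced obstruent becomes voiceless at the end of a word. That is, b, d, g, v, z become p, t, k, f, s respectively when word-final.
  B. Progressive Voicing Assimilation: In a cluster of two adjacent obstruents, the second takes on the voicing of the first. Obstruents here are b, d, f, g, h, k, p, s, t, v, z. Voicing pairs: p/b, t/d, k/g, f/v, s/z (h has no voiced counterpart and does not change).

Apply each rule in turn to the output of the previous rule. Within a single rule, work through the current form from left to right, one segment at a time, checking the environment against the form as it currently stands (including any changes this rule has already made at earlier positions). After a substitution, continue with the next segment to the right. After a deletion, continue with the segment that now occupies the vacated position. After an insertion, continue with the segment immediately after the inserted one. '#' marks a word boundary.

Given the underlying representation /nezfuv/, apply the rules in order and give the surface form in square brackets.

[nezvuf]

A Final Devoicing: [nezfuv] → [nezfuf]
B Progressive Voicing Assimilation: [nezfuf] → [nezvuf]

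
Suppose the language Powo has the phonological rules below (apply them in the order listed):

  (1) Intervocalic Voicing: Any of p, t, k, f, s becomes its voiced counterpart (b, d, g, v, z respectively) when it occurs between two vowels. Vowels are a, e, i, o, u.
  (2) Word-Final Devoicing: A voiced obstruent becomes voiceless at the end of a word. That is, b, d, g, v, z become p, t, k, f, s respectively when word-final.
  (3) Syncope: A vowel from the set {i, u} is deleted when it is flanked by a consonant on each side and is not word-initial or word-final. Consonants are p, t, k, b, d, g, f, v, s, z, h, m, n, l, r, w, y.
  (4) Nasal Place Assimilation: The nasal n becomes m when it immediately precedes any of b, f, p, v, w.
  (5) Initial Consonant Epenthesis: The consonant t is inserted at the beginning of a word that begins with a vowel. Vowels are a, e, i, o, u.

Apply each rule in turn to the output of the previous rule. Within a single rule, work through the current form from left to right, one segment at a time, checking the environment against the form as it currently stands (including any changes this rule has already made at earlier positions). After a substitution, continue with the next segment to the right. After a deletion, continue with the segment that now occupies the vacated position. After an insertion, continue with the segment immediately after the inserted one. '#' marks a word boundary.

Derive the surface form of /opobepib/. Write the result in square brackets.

[tobobebp]

(1) Intervocalic Voicing: [opobepib] → [obobebib]
(2) Word-Final Devoicing: [obobebib] → [obobebip]
(3) Syncope: [obobebip] → [obobebp]
(4) Nasal Place Assimilation: no change — [obobebp]
(5) Initial Consonant Epenthesis: [obobebp] → [tobobebp]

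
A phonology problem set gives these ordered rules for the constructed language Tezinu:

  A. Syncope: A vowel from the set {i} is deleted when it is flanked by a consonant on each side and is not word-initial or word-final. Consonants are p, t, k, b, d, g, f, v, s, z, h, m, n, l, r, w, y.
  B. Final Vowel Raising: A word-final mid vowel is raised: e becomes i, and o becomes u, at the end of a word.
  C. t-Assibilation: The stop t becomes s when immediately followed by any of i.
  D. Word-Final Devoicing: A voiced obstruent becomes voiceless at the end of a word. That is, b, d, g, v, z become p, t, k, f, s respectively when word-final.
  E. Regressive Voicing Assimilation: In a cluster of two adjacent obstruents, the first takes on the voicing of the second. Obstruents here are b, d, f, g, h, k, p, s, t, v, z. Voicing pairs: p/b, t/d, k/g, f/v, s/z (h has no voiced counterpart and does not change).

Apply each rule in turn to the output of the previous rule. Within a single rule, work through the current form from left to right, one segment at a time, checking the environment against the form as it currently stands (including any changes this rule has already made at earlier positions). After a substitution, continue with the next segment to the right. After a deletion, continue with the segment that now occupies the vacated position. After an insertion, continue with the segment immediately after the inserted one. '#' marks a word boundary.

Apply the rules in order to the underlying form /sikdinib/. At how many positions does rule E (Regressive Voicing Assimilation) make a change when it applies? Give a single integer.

1

A Syncope: [sikdinib] → [skdnb]
B Final Vowel Raising: no change — [skdnb]
C t-Assibilation: no change — [skdnb]
D Word-Final Devoicing: [skdnb] → [skdnp]
E Regressive Voicing Assimilation: [skdnp] → [sgdnp]
Rule E changed 1 position(s).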